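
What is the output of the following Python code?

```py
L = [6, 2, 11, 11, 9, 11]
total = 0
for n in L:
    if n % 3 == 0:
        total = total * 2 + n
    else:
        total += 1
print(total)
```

n=6: %3==0, total = 0*2+6 = 6
n=2: not %3==0, total = 6+1 = 7
n=11: not %3==0, total = 7+1 = 8
n=11: not %3==0, total = 8+1 = 9
n=9: %3==0, total = 9*2+9 = 27
n=11: not %3==0, total = 27+1 = 28

28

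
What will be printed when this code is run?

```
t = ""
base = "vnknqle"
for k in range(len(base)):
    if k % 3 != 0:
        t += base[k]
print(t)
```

k=0: skip
k=1: add 'n' → 'n'
k=2: add 'k' → 'nk'
k=3: skip
k=4: add 'q' → 'nkq'
k=5: add 'l' → 'nkql'
k=6: skip

nkql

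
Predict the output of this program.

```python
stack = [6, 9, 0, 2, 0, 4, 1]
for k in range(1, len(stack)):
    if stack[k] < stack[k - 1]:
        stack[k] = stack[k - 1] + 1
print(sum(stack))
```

75

k=1: 9>=6, unchanged → [6, 9, 0, 2, 0, 4, 1]
k=2: 0<9, stack[2] = 9+1 = 10 → [6, 9, 10, 2, 0, 4, 1]
k=3: 2<10, stack[3] = 10+1 = 11 → [6, 9, 10, 11, 0, 4, 1]
k=4: 0<11, stack[4] = 11+1 = 12 → [6, 9, 10, 11, 12, 4, 1]
k=5: 4<12, stack[5] = 12+1 = 13 → [6, 9, 10, 11, 12, 13, 1]
k=6: 1<13, stack[6] = 13+1 = 14 → [6, 9, 10, 11, 12, 13, 14]
sum = 75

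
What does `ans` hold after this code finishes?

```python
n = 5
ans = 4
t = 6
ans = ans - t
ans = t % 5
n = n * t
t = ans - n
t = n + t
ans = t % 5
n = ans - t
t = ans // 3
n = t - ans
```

ans = 4-6 = -2
ans = 6%5 = 1
n = 5*6 = 30
t = 1-30 = -29
t = 30+(-29) = 1
ans = 1%5 = 1
n = 1-1 = 0
t = 1//3 = 0
n = 0-1 = -1

1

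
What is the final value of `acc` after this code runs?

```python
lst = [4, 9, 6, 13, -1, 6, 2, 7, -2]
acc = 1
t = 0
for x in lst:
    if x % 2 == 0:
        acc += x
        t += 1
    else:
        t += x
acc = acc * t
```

x=4: even, acc = 1+4 = 5; t=1
x=9: not even; t=10
x=6: even, acc = 5+6 = 11; t=11
x=13: not even; t=24
x=-1: not even; t=23
x=6: even, acc = 11+6 = 17; t=24
x=2: even, acc = 17+2 = 19; t=25
x=7: not even; t=32
x=-2: even, acc = 19+(-2) = 17; t=33
acc*t = 17*33 = 561

561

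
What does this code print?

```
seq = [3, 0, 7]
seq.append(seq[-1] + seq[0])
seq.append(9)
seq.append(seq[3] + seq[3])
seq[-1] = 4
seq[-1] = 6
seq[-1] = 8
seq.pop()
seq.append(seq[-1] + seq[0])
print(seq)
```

append seq[-1]+seq[0] = 7+3 = 10 → [3, 0, 7, 10]
append 9 → [3, 0, 7, 10, 9]
append seq[3]+seq[3] = 10+10 = 20 → [3, 0, 7, 10, 9, 20]
seq[-1] = 4 → [3, 0, 7, 10, 9, 4]
seq[-1] = 6 → [3, 0, 7, 10, 9, 6]
seq[-1] = 8 → [3, 0, 7, 10, 9, 8]
pop() removes 8 → [3, 0, 7, 10, 9]
append seq[-1]+seq[0] = 9+3 = 12 → [3, 0, 7, 10, 9, 12]

[3, 0, 7, 10, 9, 12]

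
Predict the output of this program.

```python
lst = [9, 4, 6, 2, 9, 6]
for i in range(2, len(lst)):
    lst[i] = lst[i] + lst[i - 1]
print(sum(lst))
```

i=2: lst[2] = 6+4 = 10 → [9, 4, 10, 2, 9, 6]
i=3: lst[3] = 2+10 = 12 → [9, 4, 10, 12, 9, 6]
i=4: lst[4] = 9+12 = 21 → [9, 4, 10, 12, 21, 6]
i=5: lst[5] = 6+21 = 27 → [9, 4, 10, 12, 21, 27]
sum = 83

83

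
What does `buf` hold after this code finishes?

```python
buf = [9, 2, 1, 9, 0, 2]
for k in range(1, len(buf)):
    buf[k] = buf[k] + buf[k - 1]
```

k=1: buf[1] = 2+9 = 11 → [9, 11, 1, 9, 0, 2]
k=2: buf[2] = 1+11 = 12 → [9, 11, 12, 9, 0, 2]
k=3: buf[3] = 9+12 = 21 → [9, 11, 12, 21, 0, 2]
k=4: buf[4] = 0+21 = 21 → [9, 11, 12, 21, 21, 2]
k=5: buf[5] = 2+21 = 23 → [9, 11, 12, 21, 21, 23]

[9, 11, 12, 21, 21, 23]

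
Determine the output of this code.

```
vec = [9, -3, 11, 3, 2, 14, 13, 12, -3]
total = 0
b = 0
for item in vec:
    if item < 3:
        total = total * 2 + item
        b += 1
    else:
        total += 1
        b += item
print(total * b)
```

item=9: not <3, total = 0+1 = 1; b=9
item=-3: <3, total = 1*2+(-3) = -1; b=10
item=11: not <3, total = (-1)+1 = 0; b=21
item=3: not <3, total = 0+1 = 1; b=24
item=2: <3, total = 1*2+2 = 4; b=25
item=14: not <3, total = 4+1 = 5; b=39
item=13: not <3, total = 5+1 = 6; b=52
item=12: not <3, total = 6+1 = 7; b=64
item=-3: <3, total = 7*2+(-3) = 11; b=65
total*b = 11*65 = 715

715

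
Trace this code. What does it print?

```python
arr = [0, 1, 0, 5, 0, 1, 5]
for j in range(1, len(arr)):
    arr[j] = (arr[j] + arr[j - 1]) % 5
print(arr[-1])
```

2

j=1: arr[1] = (1+0)%5 = 1 → [0, 1, 0, 5, 0, 1, 5]
j=2: arr[2] = (0+1)%5 = 1 → [0, 1, 1, 5, 0, 1, 5]
j=3: arr[3] = (5+1)%5 = 1 → [0, 1, 1, 1, 0, 1, 5]
j=4: arr[4] = (0+1)%5 = 1 → [0, 1, 1, 1, 1, 1, 5]
j=5: arr[5] = (1+1)%5 = 2 → [0, 1, 1, 1, 1, 2, 5]
j=6: arr[6] = (5+2)%5 = 2 → [0, 1, 1, 1, 1, 2, 2]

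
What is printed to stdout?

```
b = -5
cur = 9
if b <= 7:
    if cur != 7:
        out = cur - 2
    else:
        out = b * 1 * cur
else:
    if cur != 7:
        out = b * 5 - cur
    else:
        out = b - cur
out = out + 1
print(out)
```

b=-5, cur=9
b <= 7 is True; cur != 7 is True
→ out = cur - 2 = 7
out = 7+1 = 8

8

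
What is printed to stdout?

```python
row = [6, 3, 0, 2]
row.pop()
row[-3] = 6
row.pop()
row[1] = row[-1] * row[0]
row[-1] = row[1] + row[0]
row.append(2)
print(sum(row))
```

32

pop() removes 2 → [6, 3, 0]
row[-3] = 6 → [6, 3, 0]
pop() removes 0 → [6, 3]
row[1] = row[-1]*row[0] = 3*6 = 18 → [6, 18]
row[-1] = row[1]+row[0] = 18+6 = 24 → [6, 24]
append 2 → [6, 24, 2]
sum = 32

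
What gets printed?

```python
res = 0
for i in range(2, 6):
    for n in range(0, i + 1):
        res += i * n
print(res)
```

139

i=2,n=0: res = 0+0 = 0
i=2,n=1: res = 0+2 = 2
i=2,n=2: res = 2+4 = 6
i=3,n=0: res = 6+0 = 6
i=3,n=1: res = 6+3 = 9
i=3,n=2: res = 9+6 = 15
i=3,n=3: res = 15+9 = 24
i=4,n=0: res = 24+0 = 24
i=4,n=1: res = 24+4 = 28
i=4,n=2: res = 28+8 = 36
i=4,n=3: res = 36+12 = 48
i=4,n=4: res = 48+16 = 64
i=5,n=0: res = 64+0 = 64
i=5,n=1: res = 64+5 = 69
i=5,n=2: res = 69+10 = 79
i=5,n=3: res = 79+15 = 94
i=5,n=4: res = 94+20 = 114
i=5,n=5: res = 114+25 = 139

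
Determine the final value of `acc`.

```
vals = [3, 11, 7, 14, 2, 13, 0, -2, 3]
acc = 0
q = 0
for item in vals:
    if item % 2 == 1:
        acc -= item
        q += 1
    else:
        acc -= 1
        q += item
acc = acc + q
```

item=3: odd, acc = 0-3 = -3; q=1
item=11: odd, acc = (-3)-11 = -14; q=2
item=7: odd, acc = (-14)-7 = -21; q=3
item=14: not odd, acc = (-21)-1 = -22; q=17
item=2: not odd, acc = (-22)-1 = -23; q=19
item=13: odd, acc = (-23)-13 = -36; q=20
item=0: not odd, acc = (-36)-1 = -37; q=20
item=-2: not odd, acc = (-37)-1 = -38; q=18
item=3: odd, acc = (-38)-3 = -41; q=19
acc+q = (-41)+19 = -22

-22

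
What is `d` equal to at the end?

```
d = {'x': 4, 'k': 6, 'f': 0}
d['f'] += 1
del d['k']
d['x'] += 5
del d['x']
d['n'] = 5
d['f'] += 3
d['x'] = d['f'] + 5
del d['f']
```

d['f'] = 0+1 = 1 → {'x': 4, 'k': 6, 'f': 1}
del 'k' → {'x': 4, 'f': 1}
d['x'] = 4+5 = 9 → {'x': 9, 'f': 1}
del 'x' → {'f': 1}
d['n'] = 5 → {'f': 1, 'n': 5}
d['f'] = 1+3 = 4 → {'f': 4, 'n': 5}
d['x'] = d['f']+5 = 9 → {'f': 4, 'n': 5, 'x': 9}
del 'f' → {'n': 5, 'x': 9}

{'n': 5, 'x': 9}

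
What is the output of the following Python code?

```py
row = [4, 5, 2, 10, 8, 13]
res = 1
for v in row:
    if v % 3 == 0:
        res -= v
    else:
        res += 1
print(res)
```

v=4: not %3==0, res = 1+1 = 2
v=5: not %3==0, res = 2+1 = 3
v=2: not %3==0, res = 3+1 = 4
v=10: not %3==0, res = 4+1 = 5
v=8: not %3==0, res = 5+1 = 6
v=13: not %3==0, res = 6+1 = 7

7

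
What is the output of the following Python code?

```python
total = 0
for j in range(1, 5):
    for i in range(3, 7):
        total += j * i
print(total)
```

j=1,i=3: total = 0+3 = 3
j=1,i=4: total = 3+4 = 7
j=1,i=5: total = 7+5 = 12
j=1,i=6: total = 12+6 = 18
j=2,i=3: total = 18+6 = 24
j=2,i=4: total = 24+8 = 32
j=2,i=5: total = 32+10 = 42
j=2,i=6: total = 42+12 = 54
j=3,i=3: total = 54+9 = 63
j=3,i=4: total = 63+12 = 75
j=3,i=5: total = 75+15 = 90
j=3,i=6: total = 90+18 = 108
j=4,i=3: total = 108+12 = 120
j=4,i=4: total = 120+16 = 136
j=4,i=5: total = 136+20 = 156
j=4,i=6: total = 156+24 = 180

180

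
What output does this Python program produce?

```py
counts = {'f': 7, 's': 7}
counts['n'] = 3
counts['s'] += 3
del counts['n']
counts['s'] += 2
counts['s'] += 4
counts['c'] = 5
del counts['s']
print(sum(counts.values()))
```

counts['n'] = 3 → {'f': 7, 's': 7, 'n': 3}
counts['s'] = 7+3 = 10 → {'f': 7, 's': 10, 'n': 3}
del 'n' → {'f': 7, 's': 10}
counts['s'] = 10+2 = 12 → {'f': 7, 's': 12}
counts['s'] = 12+4 = 16 → {'f': 7, 's': 16}
counts['c'] = 5 → {'f': 7, 's': 16, 'c': 5}
del 's' → {'f': 7, 'c': 5}
sum of values = 12

12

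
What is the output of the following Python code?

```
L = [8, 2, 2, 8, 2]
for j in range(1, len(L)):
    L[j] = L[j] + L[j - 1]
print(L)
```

j=1: L[1] = 2+8 = 10 → [8, 10, 2, 8, 2]
j=2: L[2] = 2+10 = 12 → [8, 10, 12, 8, 2]
j=3: L[3] = 8+12 = 20 → [8, 10, 12, 20, 2]
j=4: L[4] = 2+20 = 22 → [8, 10, 12, 20, 22]

[8, 10, 12, 20, 22]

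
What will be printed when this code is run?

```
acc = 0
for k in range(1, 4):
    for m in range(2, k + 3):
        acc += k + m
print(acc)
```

48

k=1,m=2: acc = 0+3 = 3
k=1,m=3: acc = 3+4 = 7
k=2,m=2: acc = 7+4 = 11
k=2,m=3: acc = 11+5 = 16
k=2,m=4: acc = 16+6 = 22
k=3,m=2: acc = 22+5 = 27
k=3,m=3: acc = 27+6 = 33
k=3,m=4: acc = 33+7 = 40
k=3,m=5: acc = 40+8 = 48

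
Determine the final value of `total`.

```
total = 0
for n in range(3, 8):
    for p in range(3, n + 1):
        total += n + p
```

n=3,p=3: total = 0+6 = 6
n=4,p=3: total = 6+7 = 13
n=4,p=4: total = 13+8 = 21
n=5,p=3: total = 21+8 = 29
n=5,p=4: total = 29+9 = 38
n=5,p=5: total = 38+10 = 48
n=6,p=3: total = 48+9 = 57
n=6,p=4: total = 57+10 = 67
n=6,p=5: total = 67+11 = 78
n=6,p=6: total = 78+12 = 90
n=7,p=3: total = 90+10 = 100
n=7,p=4: total = 100+11 = 111
n=7,p=5: total = 111+12 = 123
n=7,p=6: total = 123+13 = 136
n=7,p=7: total = 136+14 = 150

150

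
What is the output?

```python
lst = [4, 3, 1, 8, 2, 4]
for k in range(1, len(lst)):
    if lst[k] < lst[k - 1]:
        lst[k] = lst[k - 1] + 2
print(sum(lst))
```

48

k=1: 3<4, lst[1] = 4+2 = 6 → [4, 6, 1, 8, 2, 4]
k=2: 1<6, lst[2] = 6+2 = 8 → [4, 6, 8, 8, 2, 4]
k=3: 8>=8, unchanged → [4, 6, 8, 8, 2, 4]
k=4: 2<8, lst[4] = 8+2 = 10 → [4, 6, 8, 8, 10, 4]
k=5: 4<10, lst[5] = 10+2 = 12 → [4, 6, 8, 8, 10, 12]
sum = 48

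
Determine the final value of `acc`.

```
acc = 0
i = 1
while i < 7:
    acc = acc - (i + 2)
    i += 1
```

i=1: acc = 0-3 = -3
i=2: acc = (-3)-4 = -7
i=3: acc = (-7)-5 = -12
i=4: acc = (-12)-6 = -18
i=5: acc = (-18)-7 = -25
i=6: acc = (-25)-8 = -33

-33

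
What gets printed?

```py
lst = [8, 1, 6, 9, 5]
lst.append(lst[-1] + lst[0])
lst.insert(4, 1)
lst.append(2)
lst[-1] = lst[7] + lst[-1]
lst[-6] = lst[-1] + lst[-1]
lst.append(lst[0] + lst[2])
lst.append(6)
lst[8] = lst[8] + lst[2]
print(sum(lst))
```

79

append lst[-1]+lst[0] = 5+8 = 13 → [8, 1, 6, 9, 5, 13]
insert 1 at 4 → [8, 1, 6, 9, 1, 5, 13]
append 2 → [8, 1, 6, 9, 1, 5, 13, 2]
lst[-1] = lst[7]+lst[-1] = 2+2 = 4 → [8, 1, 6, 9, 1, 5, 13, 4]
lst[-6] = lst[-1]+lst[-1] = 4+4 = 8 → [8, 1, 8, 9, 1, 5, 13, 4]
append lst[0]+lst[2] = 8+8 = 16 → [8, 1, 8, 9, 1, 5, 13, 4, 16]
append 6 → [8, 1, 8, 9, 1, 5, 13, 4, 16, 6]
lst[8] = lst[8]+lst[2] = 16+8 = 24 → [8, 1, 8, 9, 1, 5, 13, 4, 24, 6]
sum = 79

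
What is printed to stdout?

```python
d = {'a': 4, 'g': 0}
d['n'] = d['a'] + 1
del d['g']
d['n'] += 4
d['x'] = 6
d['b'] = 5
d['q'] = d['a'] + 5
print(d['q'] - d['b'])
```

4

d['n'] = d['a']+1 = 5 → {'a': 4, 'g': 0, 'n': 5}
del 'g' → {'a': 4, 'n': 5}
d['n'] = 5+4 = 9 → {'a': 4, 'n': 9}
d['x'] = 6 → {'a': 4, 'n': 9, 'x': 6}
d['b'] = 5 → {'a': 4, 'n': 9, 'x': 6, 'b': 5}
d['q'] = d['a']+5 = 9 → {'a': 4, 'n': 9, 'x': 6, 'b': 5, 'q': 9}
d['q']-d['b'] = 9-5 = 4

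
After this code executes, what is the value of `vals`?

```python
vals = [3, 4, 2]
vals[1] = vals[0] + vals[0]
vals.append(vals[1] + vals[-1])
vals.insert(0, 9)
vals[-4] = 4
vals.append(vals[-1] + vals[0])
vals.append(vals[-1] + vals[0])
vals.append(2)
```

[9, 4, 6, 2, 8, 17, 26, 2]

vals[1] = vals[0]+vals[0] = 3+3 = 6 → [3, 6, 2]
append vals[1]+vals[-1] = 6+2 = 8 → [3, 6, 2, 8]
insert 9 at 0 → [9, 3, 6, 2, 8]
vals[-4] = 4 → [9, 4, 6, 2, 8]
append vals[-1]+vals[0] = 8+9 = 17 → [9, 4, 6, 2, 8, 17]
append vals[-1]+vals[0] = 17+9 = 26 → [9, 4, 6, 2, 8, 17, 26]
append 2 → [9, 4, 6, 2, 8, 17, 26, 2]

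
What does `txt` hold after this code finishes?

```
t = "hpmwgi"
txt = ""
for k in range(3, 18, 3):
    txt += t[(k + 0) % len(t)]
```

k=3: add t[3]='w' → 'w'
k=6: add t[0]='h' → 'wh'
k=9: add t[3]='w' → 'whw'
k=12: add t[0]='h' → 'whwh'
k=15: add t[3]='w' → 'whwhw'

'whwhw'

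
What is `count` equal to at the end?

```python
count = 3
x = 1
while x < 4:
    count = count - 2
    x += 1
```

-3

x=1: count = 3-2 = 1
x=2: count = 1-2 = -1
x=3: count = (-1)-2 = -3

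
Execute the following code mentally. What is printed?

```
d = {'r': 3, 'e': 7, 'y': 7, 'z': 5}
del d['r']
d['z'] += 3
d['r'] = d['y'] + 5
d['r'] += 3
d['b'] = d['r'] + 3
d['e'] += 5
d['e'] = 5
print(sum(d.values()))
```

53

del 'r' → {'e': 7, 'y': 7, 'z': 5}
d['z'] = 5+3 = 8 → {'e': 7, 'y': 7, 'z': 8}
d['r'] = d['y']+5 = 12 → {'e': 7, 'y': 7, 'z': 8, 'r': 12}
d['r'] = 12+3 = 15 → {'e': 7, 'y': 7, 'z': 8, 'r': 15}
d['b'] = d['r']+3 = 18 → {'e': 7, 'y': 7, 'z': 8, 'r': 15, 'b': 18}
d['e'] = 7+5 = 12 → {'e': 12, 'y': 7, 'z': 8, 'r': 15, 'b': 18}
d['e'] = 5 → {'e': 5, 'y': 7, 'z': 8, 'r': 15, 'b': 18}
sum of values = 53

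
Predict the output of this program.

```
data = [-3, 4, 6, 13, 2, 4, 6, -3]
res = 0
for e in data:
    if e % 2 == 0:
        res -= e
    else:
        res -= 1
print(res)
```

e=-3: not even, res = 0-1 = -1
e=4: even, res = (-1)-4 = -5
e=6: even, res = (-5)-6 = -11
e=13: not even, res = (-11)-1 = -12
e=2: even, res = (-12)-2 = -14
e=4: even, res = (-14)-4 = -18
e=6: even, res = (-18)-6 = -24
e=-3: not even, res = (-24)-1 = -25

-25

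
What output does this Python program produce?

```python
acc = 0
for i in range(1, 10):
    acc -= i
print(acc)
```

-45

i=1: acc = 0-1 = -1
i=2: acc = (-1)-2 = -3
i=3: acc = (-3)-3 = -6
i=4: acc = (-6)-4 = -10
i=5: acc = (-10)-5 = -15
i=6: acc = (-15)-6 = -21
i=7: acc = (-21)-7 = -28
i=8: acc = (-28)-8 = -36
i=9: acc = (-36)-9 = -45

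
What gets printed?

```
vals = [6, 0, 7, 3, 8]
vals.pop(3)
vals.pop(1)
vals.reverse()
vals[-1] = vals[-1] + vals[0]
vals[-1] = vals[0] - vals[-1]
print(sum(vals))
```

pop(3) removes 3 → [6, 0, 7, 8]
pop(1) removes 0 → [6, 7, 8]
reverse → [8, 7, 6]
vals[-1] = vals[-1]+vals[0] = 6+8 = 14 → [8, 7, 14]
vals[-1] = vals[0]-vals[-1] = 8-14 = -6 → [8, 7, -6]
sum = 9

9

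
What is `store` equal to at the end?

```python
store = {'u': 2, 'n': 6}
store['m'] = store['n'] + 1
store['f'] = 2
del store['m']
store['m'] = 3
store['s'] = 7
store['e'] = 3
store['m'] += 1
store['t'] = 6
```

store['m'] = store['n']+1 = 7 → {'u': 2, 'n': 6, 'm': 7}
store['f'] = 2 → {'u': 2, 'n': 6, 'm': 7, 'f': 2}
del 'm' → {'u': 2, 'n': 6, 'f': 2}
store['m'] = 3 → {'u': 2, 'n': 6, 'f': 2, 'm': 3}
store['s'] = 7 → {'u': 2, 'n': 6, 'f': 2, 'm': 3, 's': 7}
store['e'] = 3 → {'u': 2, 'n': 6, 'f': 2, 'm': 3, 's': 7, 'e': 3}
store['m'] = 3+1 = 4 → {'u': 2, 'n': 6, 'f': 2, 'm': 4, 's': 7, 'e': 3}
store['t'] = 6 → {'u': 2, 'n': 6, 'f': 2, 'm': 4, 's': 7, 'e': 3, 't': 6}

{'u': 2, 'n': 6, 'f': 2, 'm': 4, 's': 7, 'e': 3, 't': 6}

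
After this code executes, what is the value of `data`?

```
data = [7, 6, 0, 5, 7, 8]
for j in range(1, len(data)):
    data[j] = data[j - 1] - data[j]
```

j=1: data[1] = 7-6 = 1 → [7, 1, 0, 5, 7, 8]
j=2: data[2] = 1-0 = 1 → [7, 1, 1, 5, 7, 8]
j=3: data[3] = 1-5 = -4 → [7, 1, 1, -4, 7, 8]
j=4: data[4] = (-4)-7 = -11 → [7, 1, 1, -4, -11, 8]
j=5: data[5] = (-11)-8 = -19 → [7, 1, 1, -4, -11, -19]

[7, 1, 1, -4, -11, -19]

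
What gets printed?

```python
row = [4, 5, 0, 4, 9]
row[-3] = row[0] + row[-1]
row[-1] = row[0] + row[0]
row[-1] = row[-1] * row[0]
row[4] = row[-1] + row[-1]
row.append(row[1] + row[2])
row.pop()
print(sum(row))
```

90

row[-3] = row[0]+row[-1] = 4+9 = 13 → [4, 5, 13, 4, 9]
row[-1] = row[0]+row[0] = 4+4 = 8 → [4, 5, 13, 4, 8]
row[-1] = row[-1]*row[0] = 8*4 = 32 → [4, 5, 13, 4, 32]
row[4] = row[-1]+row[-1] = 32+32 = 64 → [4, 5, 13, 4, 64]
append row[1]+row[2] = 5+13 = 18 → [4, 5, 13, 4, 64, 18]
pop() removes 18 → [4, 5, 13, 4, 64]
sum = 90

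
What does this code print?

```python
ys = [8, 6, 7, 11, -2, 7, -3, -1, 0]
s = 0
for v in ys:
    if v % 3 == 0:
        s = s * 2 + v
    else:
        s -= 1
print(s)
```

-8

v=8: not %3==0, s = 0-1 = -1
v=6: %3==0, s = (-1)*2+6 = 4
v=7: not %3==0, s = 4-1 = 3
v=11: not %3==0, s = 3-1 = 2
v=-2: not %3==0, s = 2-1 = 1
v=7: not %3==0, s = 1-1 = 0
v=-3: %3==0, s = 0*2+(-3) = -3
v=-1: not %3==0, s = (-3)-1 = -4
v=0: %3==0, s = (-4)*2+0 = -8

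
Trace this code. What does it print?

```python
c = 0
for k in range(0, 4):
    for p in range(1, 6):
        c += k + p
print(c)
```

k=0,p=1: c = 0+1 = 1
k=0,p=2: c = 1+2 = 3
k=0,p=3: c = 3+3 = 6
k=0,p=4: c = 6+4 = 10
k=0,p=5: c = 10+5 = 15
k=1,p=1: c = 15+2 = 17
k=1,p=2: c = 17+3 = 20
k=1,p=3: c = 20+4 = 24
k=1,p=4: c = 24+5 = 29
k=1,p=5: c = 29+6 = 35
k=2,p=1: c = 35+3 = 38
k=2,p=2: c = 38+4 = 42
k=2,p=3: c = 42+5 = 47
k=2,p=4: c = 47+6 = 53
k=2,p=5: c = 53+7 = 60
k=3,p=1: c = 60+4 = 64
k=3,p=2: c = 64+5 = 69
k=3,p=3: c = 69+6 = 75
k=3,p=4: c = 75+7 = 82
k=3,p=5: c = 82+8 = 90

90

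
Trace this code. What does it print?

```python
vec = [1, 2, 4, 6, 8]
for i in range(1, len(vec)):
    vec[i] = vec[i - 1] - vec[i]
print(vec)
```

[1, -1, -5, -11, -19]

i=1: vec[1] = 1-2 = -1 → [1, -1, 4, 6, 8]
i=2: vec[2] = (-1)-4 = -5 → [1, -1, -5, 6, 8]
i=3: vec[3] = (-5)-6 = -11 → [1, -1, -5, -11, 8]
i=4: vec[4] = (-11)-8 = -19 → [1, -1, -5, -11, -19]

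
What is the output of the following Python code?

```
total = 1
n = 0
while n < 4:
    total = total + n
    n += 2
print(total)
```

3

n=0: total = 1+0 = 1
n=2: total = 1+2 = 3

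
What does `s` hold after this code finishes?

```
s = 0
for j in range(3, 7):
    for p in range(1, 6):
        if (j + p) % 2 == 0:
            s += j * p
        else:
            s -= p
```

102

j=3,p=1: even sum, s = 0+3 = 3
j=3,p=2: odd sum, s = 3-2 = 1
j=3,p=3: even sum, s = 1+9 = 10
j=3,p=4: odd sum, s = 10-4 = 6
j=3,p=5: even sum, s = 6+15 = 21
j=4,p=1: odd sum, s = 21-1 = 20
j=4,p=2: even sum, s = 20+8 = 28
j=4,p=3: odd sum, s = 28-3 = 25
j=4,p=4: even sum, s = 25+16 = 41
j=4,p=5: odd sum, s = 41-5 = 36
j=5,p=1: even sum, s = 36+5 = 41
j=5,p=2: odd sum, s = 41-2 = 39
j=5,p=3: even sum, s = 39+15 = 54
j=5,p=4: odd sum, s = 54-4 = 50
j=5,p=5: even sum, s = 50+25 = 75
j=6,p=1: odd sum, s = 75-1 = 74
j=6,p=2: even sum, s = 74+12 = 86
j=6,p=3: odd sum, s = 86-3 = 83
j=6,p=4: even sum, s = 83+24 = 107
j=6,p=5: odd sum, s = 107-5 = 102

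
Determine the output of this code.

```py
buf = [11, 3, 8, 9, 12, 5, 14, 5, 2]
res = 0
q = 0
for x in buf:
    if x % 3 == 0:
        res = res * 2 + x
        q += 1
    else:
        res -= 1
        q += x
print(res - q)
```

-22

x=11: not %3==0, res = 0-1 = -1; q=11
x=3: %3==0, res = (-1)*2+3 = 1; q=12
x=8: not %3==0, res = 1-1 = 0; q=20
x=9: %3==0, res = 0*2+9 = 9; q=21
x=12: %3==0, res = 9*2+12 = 30; q=22
x=5: not %3==0, res = 30-1 = 29; q=27
x=14: not %3==0, res = 29-1 = 28; q=41
x=5: not %3==0, res = 28-1 = 27; q=46
x=2: not %3==0, res = 27-1 = 26; q=48
res-q = 26-48 = -22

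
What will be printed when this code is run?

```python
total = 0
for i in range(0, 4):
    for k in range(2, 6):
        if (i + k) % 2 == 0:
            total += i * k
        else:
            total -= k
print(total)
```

16

i=0,k=2: even sum, total = 0+0 = 0
i=0,k=3: odd sum, total = 0-3 = -3
i=0,k=4: even sum, total = (-3)+0 = -3
i=0,k=5: odd sum, total = (-3)-5 = -8
i=1,k=2: odd sum, total = (-8)-2 = -10
i=1,k=3: even sum, total = (-10)+3 = -7
i=1,k=4: odd sum, total = (-7)-4 = -11
i=1,k=5: even sum, total = (-11)+5 = -6
i=2,k=2: even sum, total = (-6)+4 = -2
i=2,k=3: odd sum, total = (-2)-3 = -5
i=2,k=4: even sum, total = (-5)+8 = 3
i=2,k=5: odd sum, total = 3-5 = -2
i=3,k=2: odd sum, total = (-2)-2 = -4
i=3,k=3: even sum, total = (-4)+9 = 5
i=3,k=4: odd sum, total = 5-4 = 1
i=3,k=5: even sum, total = 1+15 = 16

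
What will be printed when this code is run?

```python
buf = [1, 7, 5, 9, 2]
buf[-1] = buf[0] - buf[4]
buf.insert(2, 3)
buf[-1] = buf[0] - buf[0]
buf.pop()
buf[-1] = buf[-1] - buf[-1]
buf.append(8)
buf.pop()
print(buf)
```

buf[-1] = buf[0]-buf[4] = 1-2 = -1 → [1, 7, 5, 9, -1]
insert 3 at 2 → [1, 7, 3, 5, 9, -1]
buf[-1] = buf[0]-buf[0] = 1-1 = 0 → [1, 7, 3, 5, 9, 0]
pop() removes 0 → [1, 7, 3, 5, 9]
buf[-1] = buf[-1]-buf[-1] = 9-9 = 0 → [1, 7, 3, 5, 0]
append 8 → [1, 7, 3, 5, 0, 8]
pop() removes 8 → [1, 7, 3, 5, 0]

[1, 7, 3, 5, 0]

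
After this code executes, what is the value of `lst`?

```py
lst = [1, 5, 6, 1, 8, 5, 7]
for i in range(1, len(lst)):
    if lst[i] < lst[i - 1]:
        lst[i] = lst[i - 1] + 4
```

i=1: 5>=1, unchanged → [1, 5, 6, 1, 8, 5, 7]
i=2: 6>=5, unchanged → [1, 5, 6, 1, 8, 5, 7]
i=3: 1<6, lst[3] = 6+4 = 10 → [1, 5, 6, 10, 8, 5, 7]
i=4: 8<10, lst[4] = 10+4 = 14 → [1, 5, 6, 10, 14, 5, 7]
i=5: 5<14, lst[5] = 14+4 = 18 → [1, 5, 6, 10, 14, 18, 7]
i=6: 7<18, lst[6] = 18+4 = 22 → [1, 5, 6, 10, 14, 18, 22]

[1, 5, 6, 10, 14, 18, 22]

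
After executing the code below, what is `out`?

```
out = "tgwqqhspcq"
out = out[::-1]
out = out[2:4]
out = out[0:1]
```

'p'

reverse → 'qcpshqqwgt'
slice [2:4] → 'ps'
slice [0:1] → 'p'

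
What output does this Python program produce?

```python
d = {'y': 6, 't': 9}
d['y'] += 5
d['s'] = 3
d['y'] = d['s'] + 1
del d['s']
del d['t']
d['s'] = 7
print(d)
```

{'y': 4, 's': 7}

d['y'] = 6+5 = 11 → {'y': 11, 't': 9}
d['s'] = 3 → {'y': 11, 't': 9, 's': 3}
d['y'] = d['s']+1 = 4 → {'y': 4, 't': 9, 's': 3}
del 's' → {'y': 4, 't': 9}
del 't' → {'y': 4}
d['s'] = 7 → {'y': 4, 's': 7}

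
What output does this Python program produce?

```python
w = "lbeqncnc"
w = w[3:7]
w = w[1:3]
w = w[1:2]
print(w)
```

slice [3:7] → 'qncn'
slice [1:3] → 'nc'
slice [1:2] → 'c'

c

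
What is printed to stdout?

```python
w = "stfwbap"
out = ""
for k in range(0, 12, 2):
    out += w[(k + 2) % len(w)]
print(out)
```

fbptwa

k=0: add w[2]='f' → 'f'
k=2: add w[4]='b' → 'fb'
k=4: add w[6]='p' → 'fbp'
k=6: add w[1]='t' → 'fbpt'
k=8: add w[3]='w' → 'fbptw'
k=10: add w[5]='a' → 'fbptwa'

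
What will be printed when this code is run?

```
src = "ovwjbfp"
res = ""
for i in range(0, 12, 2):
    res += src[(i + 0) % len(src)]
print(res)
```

owbpvj

i=0: add src[0]='o' → 'o'
i=2: add src[2]='w' → 'ow'
i=4: add src[4]='b' → 'owb'
i=6: add src[6]='p' → 'owbp'
i=8: add src[1]='v' → 'owbpv'
i=10: add src[3]='j' → 'owbpvj'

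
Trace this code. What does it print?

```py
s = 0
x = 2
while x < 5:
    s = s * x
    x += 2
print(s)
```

x=2: s = 0*2 = 0
x=4: s = 0*4 = 0

0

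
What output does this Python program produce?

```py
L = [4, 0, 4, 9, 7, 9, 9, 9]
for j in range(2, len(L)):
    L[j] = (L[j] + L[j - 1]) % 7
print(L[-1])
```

j=2: L[2] = (4+0)%7 = 4 → [4, 0, 4, 9, 7, 9, 9, 9]
j=3: L[3] = (9+4)%7 = 6 → [4, 0, 4, 6, 7, 9, 9, 9]
j=4: L[4] = (7+6)%7 = 6 → [4, 0, 4, 6, 6, 9, 9, 9]
j=5: L[5] = (9+6)%7 = 1 → [4, 0, 4, 6, 6, 1, 9, 9]
j=6: L[6] = (9+1)%7 = 3 → [4, 0, 4, 6, 6, 1, 3, 9]
j=7: L[7] = (9+3)%7 = 5 → [4, 0, 4, 6, 6, 1, 3, 5]

5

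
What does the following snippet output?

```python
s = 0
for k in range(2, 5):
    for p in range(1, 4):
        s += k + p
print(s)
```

k=2,p=1: s = 0+3 = 3
k=2,p=2: s = 3+4 = 7
k=2,p=3: s = 7+5 = 12
k=3,p=1: s = 12+4 = 16
k=3,p=2: s = 16+5 = 21
k=3,p=3: s = 21+6 = 27
k=4,p=1: s = 27+5 = 32
k=4,p=2: s = 32+6 = 38
k=4,p=3: s = 38+7 = 45

45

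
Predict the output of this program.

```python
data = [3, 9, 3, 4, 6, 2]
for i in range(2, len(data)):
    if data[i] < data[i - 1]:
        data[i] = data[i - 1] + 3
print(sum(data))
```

78

i=2: 3<9, data[2] = 9+3 = 12 → [3, 9, 12, 4, 6, 2]
i=3: 4<12, data[3] = 12+3 = 15 → [3, 9, 12, 15, 6, 2]
i=4: 6<15, data[4] = 15+3 = 18 → [3, 9, 12, 15, 18, 2]
i=5: 2<18, data[5] = 18+3 = 21 → [3, 9, 12, 15, 18, 21]
sum = 78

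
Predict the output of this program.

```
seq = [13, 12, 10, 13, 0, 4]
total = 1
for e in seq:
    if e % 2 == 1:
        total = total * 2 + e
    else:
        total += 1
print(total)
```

49

e=13: odd, total = 1*2+13 = 15
e=12: not odd, total = 15+1 = 16
e=10: not odd, total = 16+1 = 17
e=13: odd, total = 17*2+13 = 47
e=0: not odd, total = 47+1 = 48
e=4: not odd, total = 48+1 = 49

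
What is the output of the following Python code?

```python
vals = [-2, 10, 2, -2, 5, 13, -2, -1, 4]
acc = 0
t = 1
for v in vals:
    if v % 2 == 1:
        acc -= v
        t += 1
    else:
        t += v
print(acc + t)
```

v=-2: not odd; t=-1
v=10: not odd; t=9
v=2: not odd; t=11
v=-2: not odd; t=9
v=5: odd, acc = 0-5 = -5; t=10
v=13: odd, acc = (-5)-13 = -18; t=11
v=-2: not odd; t=9
v=-1: odd, acc = (-18)-(-1) = -17; t=10
v=4: not odd; t=14
acc+t = (-17)+14 = -3

-3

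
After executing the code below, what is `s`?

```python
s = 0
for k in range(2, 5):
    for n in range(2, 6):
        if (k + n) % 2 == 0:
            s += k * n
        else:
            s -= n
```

38

k=2,n=2: even sum, s = 0+4 = 4
k=2,n=3: odd sum, s = 4-3 = 1
k=2,n=4: even sum, s = 1+8 = 9
k=2,n=5: odd sum, s = 9-5 = 4
k=3,n=2: odd sum, s = 4-2 = 2
k=3,n=3: even sum, s = 2+9 = 11
k=3,n=4: odd sum, s = 11-4 = 7
k=3,n=5: even sum, s = 7+15 = 22
k=4,n=2: even sum, s = 22+8 = 30
k=4,n=3: odd sum, s = 30-3 = 27
k=4,n=4: even sum, s = 27+16 = 43
k=4,n=5: odd sum, s = 43-5 = 38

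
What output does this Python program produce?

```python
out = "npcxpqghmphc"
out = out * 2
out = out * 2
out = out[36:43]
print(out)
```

npcxpqg

repeat ×2 → 'npcxpqghmphcnpcxpqghmphc'
repeat ×2 → 'npcxpqghmphcnpcxpqghmphcnpcxpqghmphcnpcxpqghmphc'
slice [36:43] → 'npcxpqg'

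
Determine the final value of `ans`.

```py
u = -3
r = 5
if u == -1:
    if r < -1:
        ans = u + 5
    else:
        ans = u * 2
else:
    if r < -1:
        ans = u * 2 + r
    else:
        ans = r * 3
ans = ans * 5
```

75

u=-3, r=5
u == -1 is False; r < -1 is False
→ ans = r * 3 = 15
ans = 15*5 = 75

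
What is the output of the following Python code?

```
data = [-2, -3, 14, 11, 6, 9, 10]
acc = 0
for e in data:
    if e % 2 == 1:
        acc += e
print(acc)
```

e=-2: not odd
e=-3: odd, acc = 0+(-3) = -3
e=14: not odd
e=11: odd, acc = (-3)+11 = 8
e=6: not odd
e=9: odd, acc = 8+9 = 17
e=10: not odd

17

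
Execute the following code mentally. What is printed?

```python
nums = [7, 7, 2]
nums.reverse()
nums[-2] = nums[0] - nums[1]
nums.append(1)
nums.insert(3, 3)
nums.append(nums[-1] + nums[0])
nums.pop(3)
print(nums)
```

[2, -5, 7, 1, 3]

reverse → [2, 7, 7]
nums[-2] = nums[0]-nums[1] = 2-7 = -5 → [2, -5, 7]
append 1 → [2, -5, 7, 1]
insert 3 at 3 → [2, -5, 7, 3, 1]
append nums[-1]+nums[0] = 1+2 = 3 → [2, -5, 7, 3, 1, 3]
pop(3) removes 3 → [2, -5, 7, 1, 3]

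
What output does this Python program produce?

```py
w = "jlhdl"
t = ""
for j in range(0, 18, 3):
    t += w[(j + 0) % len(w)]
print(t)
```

jdllhj

j=0: add w[0]='j' → 'j'
j=3: add w[3]='d' → 'jd'
j=6: add w[1]='l' → 'jdl'
j=9: add w[4]='l' → 'jdll'
j=12: add w[2]='h' → 'jdllh'
j=15: add w[0]='j' → 'jdllhj'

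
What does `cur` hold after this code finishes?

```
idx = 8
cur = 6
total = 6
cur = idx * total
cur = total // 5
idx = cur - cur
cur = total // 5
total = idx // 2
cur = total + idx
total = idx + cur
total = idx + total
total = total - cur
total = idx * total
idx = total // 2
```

cur = 8*6 = 48
cur = 6//5 = 1
idx = 1-1 = 0
cur = 6//5 = 1
total = 0//2 = 0
cur = 0+0 = 0
total = 0+0 = 0
total = 0+0 = 0
total = 0-0 = 0
total = 0*0 = 0
idx = 0//2 = 0

0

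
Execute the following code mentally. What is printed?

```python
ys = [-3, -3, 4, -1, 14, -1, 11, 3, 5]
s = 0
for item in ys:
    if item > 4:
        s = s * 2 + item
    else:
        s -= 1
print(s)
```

45

item=-3: not >4, s = 0-1 = -1
item=-3: not >4, s = (-1)-1 = -2
item=4: not >4, s = (-2)-1 = -3
item=-1: not >4, s = (-3)-1 = -4
item=14: >4, s = (-4)*2+14 = 6
item=-1: not >4, s = 6-1 = 5
item=11: >4, s = 5*2+11 = 21
item=3: not >4, s = 21-1 = 20
item=5: >4, s = 20*2+5 = 45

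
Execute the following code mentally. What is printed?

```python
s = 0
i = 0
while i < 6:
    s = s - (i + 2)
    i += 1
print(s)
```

-27

i=0: s = 0-2 = -2
i=1: s = (-2)-3 = -5
i=2: s = (-5)-4 = -9
i=3: s = (-9)-5 = -14
i=4: s = (-14)-6 = -20
i=5: s = (-20)-7 = -27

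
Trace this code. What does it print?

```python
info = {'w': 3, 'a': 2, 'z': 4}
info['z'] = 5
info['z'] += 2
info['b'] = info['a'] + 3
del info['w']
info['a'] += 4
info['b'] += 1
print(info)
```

info['z'] = 5 → {'w': 3, 'a': 2, 'z': 5}
info['z'] = 5+2 = 7 → {'w': 3, 'a': 2, 'z': 7}
info['b'] = info['a']+3 = 5 → {'w': 3, 'a': 2, 'z': 7, 'b': 5}
del 'w' → {'a': 2, 'z': 7, 'b': 5}
info['a'] = 2+4 = 6 → {'a': 6, 'z': 7, 'b': 5}
info['b'] = 5+1 = 6 → {'a': 6, 'z': 7, 'b': 6}

{'a': 6, 'z': 7, 'b': 6}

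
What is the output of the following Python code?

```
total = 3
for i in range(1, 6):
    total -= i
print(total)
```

i=1: total = 3-1 = 2
i=2: total = 2-2 = 0
i=3: total = 0-3 = -3
i=4: total = (-3)-4 = -7
i=5: total = (-7)-5 = -12

-12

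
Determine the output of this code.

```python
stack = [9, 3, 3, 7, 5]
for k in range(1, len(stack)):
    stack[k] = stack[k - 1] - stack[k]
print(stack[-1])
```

-9

k=1: stack[1] = 9-3 = 6 → [9, 6, 3, 7, 5]
k=2: stack[2] = 6-3 = 3 → [9, 6, 3, 7, 5]
k=3: stack[3] = 3-7 = -4 → [9, 6, 3, -4, 5]
k=4: stack[4] = (-4)-5 = -9 → [9, 6, 3, -4, -9]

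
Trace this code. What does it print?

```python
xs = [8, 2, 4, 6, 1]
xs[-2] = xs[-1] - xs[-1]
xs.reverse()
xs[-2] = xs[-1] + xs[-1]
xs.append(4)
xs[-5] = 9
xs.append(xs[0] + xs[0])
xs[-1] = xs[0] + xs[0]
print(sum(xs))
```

xs[-2] = xs[-1]-xs[-1] = 1-1 = 0 → [8, 2, 4, 0, 1]
reverse → [1, 0, 4, 2, 8]
xs[-2] = xs[-1]+xs[-1] = 8+8 = 16 → [1, 0, 4, 16, 8]
append 4 → [1, 0, 4, 16, 8, 4]
xs[-5] = 9 → [1, 9, 4, 16, 8, 4]
append xs[0]+xs[0] = 1+1 = 2 → [1, 9, 4, 16, 8, 4, 2]
xs[-1] = xs[0]+xs[0] = 1+1 = 2 → [1, 9, 4, 16, 8, 4, 2]
sum = 44

44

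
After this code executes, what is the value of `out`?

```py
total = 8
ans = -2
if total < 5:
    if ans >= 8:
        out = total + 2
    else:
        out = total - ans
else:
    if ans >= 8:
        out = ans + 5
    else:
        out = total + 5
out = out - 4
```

9

total=8, ans=-2
total < 5 is False; ans >= 8 is False
→ out = total + 5 = 13
out = 13-4 = 9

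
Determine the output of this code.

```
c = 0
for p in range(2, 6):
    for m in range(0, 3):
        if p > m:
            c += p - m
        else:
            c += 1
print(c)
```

p=2,m=0: 2>0, c = 0+2 = 2
p=2,m=1: 2>1, c = 2+1 = 3
p=2,m=2: not 2>2, c = 3+1 = 4
p=3,m=0: 3>0, c = 4+3 = 7
p=3,m=1: 3>1, c = 7+2 = 9
p=3,m=2: 3>2, c = 9+1 = 10
p=4,m=0: 4>0, c = 10+4 = 14
p=4,m=1: 4>1, c = 14+3 = 17
p=4,m=2: 4>2, c = 17+2 = 19
p=5,m=0: 5>0, c = 19+5 = 24
p=5,m=1: 5>1, c = 24+4 = 28
p=5,m=2: 5>2, c = 28+3 = 31

31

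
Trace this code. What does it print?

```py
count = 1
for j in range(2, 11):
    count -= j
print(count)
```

-53

j=2: count = 1-2 = -1
j=3: count = (-1)-3 = -4
j=4: count = (-4)-4 = -8
j=5: count = (-8)-5 = -13
j=6: count = (-13)-6 = -19
j=7: count = (-19)-7 = -26
j=8: count = (-26)-8 = -34
j=9: count = (-34)-9 = -43
j=10: count = (-43)-10 = -53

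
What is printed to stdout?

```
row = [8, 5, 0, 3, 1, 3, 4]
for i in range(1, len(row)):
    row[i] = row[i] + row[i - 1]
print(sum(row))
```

111

i=1: row[1] = 5+8 = 13 → [8, 13, 0, 3, 1, 3, 4]
i=2: row[2] = 0+13 = 13 → [8, 13, 13, 3, 1, 3, 4]
i=3: row[3] = 3+13 = 16 → [8, 13, 13, 16, 1, 3, 4]
i=4: row[4] = 1+16 = 17 → [8, 13, 13, 16, 17, 3, 4]
i=5: row[5] = 3+17 = 20 → [8, 13, 13, 16, 17, 20, 4]
i=6: row[6] = 4+20 = 24 → [8, 13, 13, 16, 17, 20, 24]
sum = 111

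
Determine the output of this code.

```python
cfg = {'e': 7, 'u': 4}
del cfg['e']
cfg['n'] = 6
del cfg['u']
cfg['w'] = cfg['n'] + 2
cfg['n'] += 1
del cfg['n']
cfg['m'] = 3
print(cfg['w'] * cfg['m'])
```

24

del 'e' → {'u': 4}
cfg['n'] = 6 → {'u': 4, 'n': 6}
del 'u' → {'n': 6}
cfg['w'] = cfg['n']+2 = 8 → {'n': 6, 'w': 8}
cfg['n'] = 6+1 = 7 → {'n': 7, 'w': 8}
del 'n' → {'w': 8}
cfg['m'] = 3 → {'w': 8, 'm': 3}
cfg['w']*cfg['m'] = 8*3 = 24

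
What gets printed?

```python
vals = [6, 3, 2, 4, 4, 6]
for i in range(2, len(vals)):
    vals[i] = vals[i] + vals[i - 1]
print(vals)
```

i=2: vals[2] = 2+3 = 5 → [6, 3, 5, 4, 4, 6]
i=3: vals[3] = 4+5 = 9 → [6, 3, 5, 9, 4, 6]
i=4: vals[4] = 4+9 = 13 → [6, 3, 5, 9, 13, 6]
i=5: vals[5] = 6+13 = 19 → [6, 3, 5, 9, 13, 19]

[6, 3, 5, 9, 13, 19]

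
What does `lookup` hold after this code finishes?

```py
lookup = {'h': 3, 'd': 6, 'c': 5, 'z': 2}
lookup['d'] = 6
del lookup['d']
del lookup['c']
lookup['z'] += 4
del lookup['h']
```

lookup['d'] = 6 → {'h': 3, 'd': 6, 'c': 5, 'z': 2}
del 'd' → {'h': 3, 'c': 5, 'z': 2}
del 'c' → {'h': 3, 'z': 2}
lookup['z'] = 2+4 = 6 → {'h': 3, 'z': 6}
del 'h' → {'z': 6}

{'z': 6}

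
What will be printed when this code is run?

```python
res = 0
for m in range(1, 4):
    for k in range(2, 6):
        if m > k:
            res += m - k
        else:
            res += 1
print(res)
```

12

m=1,k=2: not 1>2, res = 0+1 = 1
m=1,k=3: not 1>3, res = 1+1 = 2
m=1,k=4: not 1>4, res = 2+1 = 3
m=1,k=5: not 1>5, res = 3+1 = 4
m=2,k=2: not 2>2, res = 4+1 = 5
m=2,k=3: not 2>3, res = 5+1 = 6
m=2,k=4: not 2>4, res = 6+1 = 7
m=2,k=5: not 2>5, res = 7+1 = 8
m=3,k=2: 3>2, res = 8+1 = 9
m=3,k=3: not 3>3, res = 9+1 = 10
m=3,k=4: not 3>4, res = 10+1 = 11
m=3,k=5: not 3>5, res = 11+1 = 12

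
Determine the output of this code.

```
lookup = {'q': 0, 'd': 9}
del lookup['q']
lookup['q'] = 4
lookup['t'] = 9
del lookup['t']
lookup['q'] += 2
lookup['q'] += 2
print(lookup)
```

del 'q' → {'d': 9}
lookup['q'] = 4 → {'d': 9, 'q': 4}
lookup['t'] = 9 → {'d': 9, 'q': 4, 't': 9}
del 't' → {'d': 9, 'q': 4}
lookup['q'] = 4+2 = 6 → {'d': 9, 'q': 6}
lookup['q'] = 6+2 = 8 → {'d': 9, 'q': 8}

{'d': 9, 'q': 8}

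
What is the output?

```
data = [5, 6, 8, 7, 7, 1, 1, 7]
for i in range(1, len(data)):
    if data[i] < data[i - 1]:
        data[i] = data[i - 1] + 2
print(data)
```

[5, 6, 8, 10, 12, 14, 16, 18]

i=1: 6>=5, unchanged → [5, 6, 8, 7, 7, 1, 1, 7]
i=2: 8>=6, unchanged → [5, 6, 8, 7, 7, 1, 1, 7]
i=3: 7<8, data[3] = 8+2 = 10 → [5, 6, 8, 10, 7, 1, 1, 7]
i=4: 7<10, data[4] = 10+2 = 12 → [5, 6, 8, 10, 12, 1, 1, 7]
i=5: 1<12, data[5] = 12+2 = 14 → [5, 6, 8, 10, 12, 14, 1, 7]
i=6: 1<14, data[6] = 14+2 = 16 → [5, 6, 8, 10, 12, 14, 16, 7]
i=7: 7<16, data[7] = 16+2 = 18 → [5, 6, 8, 10, 12, 14, 16, 18]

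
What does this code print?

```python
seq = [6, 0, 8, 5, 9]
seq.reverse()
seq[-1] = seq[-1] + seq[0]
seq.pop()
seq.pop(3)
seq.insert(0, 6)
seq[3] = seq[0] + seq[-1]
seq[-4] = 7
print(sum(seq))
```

reverse → [9, 5, 8, 0, 6]
seq[-1] = seq[-1]+seq[0] = 6+9 = 15 → [9, 5, 8, 0, 15]
pop() removes 15 → [9, 5, 8, 0]
pop(3) removes 0 → [9, 5, 8]
insert 6 at 0 → [6, 9, 5, 8]
seq[3] = seq[0]+seq[-1] = 6+8 = 14 → [6, 9, 5, 14]
seq[-4] = 7 → [7, 9, 5, 14]
sum = 35

35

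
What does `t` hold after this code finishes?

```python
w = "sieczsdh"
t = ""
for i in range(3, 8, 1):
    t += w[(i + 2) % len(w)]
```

i=3: add w[5]='s' → 's'
i=4: add w[6]='d' → 'sd'
i=5: add w[7]='h' → 'sdh'
i=6: add w[0]='s' → 'sdhs'
i=7: add w[1]='i' → 'sdhsi'

'sdhsi'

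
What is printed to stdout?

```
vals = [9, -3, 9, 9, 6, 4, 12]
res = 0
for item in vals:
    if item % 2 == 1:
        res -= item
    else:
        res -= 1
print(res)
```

-27

item=9: odd, res = 0-9 = -9
item=-3: odd, res = (-9)-(-3) = -6
item=9: odd, res = (-6)-9 = -15
item=9: odd, res = (-15)-9 = -24
item=6: not odd, res = (-24)-1 = -25
item=4: not odd, res = (-25)-1 = -26
item=12: not odd, res = (-26)-1 = -27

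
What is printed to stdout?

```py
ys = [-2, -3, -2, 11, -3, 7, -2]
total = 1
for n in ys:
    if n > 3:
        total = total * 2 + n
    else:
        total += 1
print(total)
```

48

n=-2: not >3, total = 1+1 = 2
n=-3: not >3, total = 2+1 = 3
n=-2: not >3, total = 3+1 = 4
n=11: >3, total = 4*2+11 = 19
n=-3: not >3, total = 19+1 = 20
n=7: >3, total = 20*2+7 = 47
n=-2: not >3, total = 47+1 = 48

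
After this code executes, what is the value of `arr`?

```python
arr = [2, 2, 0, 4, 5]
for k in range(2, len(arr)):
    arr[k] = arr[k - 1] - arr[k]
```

[2, 2, 2, -2, -7]

k=2: arr[2] = 2-0 = 2 → [2, 2, 2, 4, 5]
k=3: arr[3] = 2-4 = -2 → [2, 2, 2, -2, 5]
k=4: arr[4] = (-2)-5 = -7 → [2, 2, 2, -2, -7]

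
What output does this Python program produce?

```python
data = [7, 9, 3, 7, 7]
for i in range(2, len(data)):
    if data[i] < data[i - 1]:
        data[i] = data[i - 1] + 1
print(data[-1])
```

i=2: 3<9, data[2] = 9+1 = 10 → [7, 9, 10, 7, 7]
i=3: 7<10, data[3] = 10+1 = 11 → [7, 9, 10, 11, 7]
i=4: 7<11, data[4] = 11+1 = 12 → [7, 9, 10, 11, 12]

12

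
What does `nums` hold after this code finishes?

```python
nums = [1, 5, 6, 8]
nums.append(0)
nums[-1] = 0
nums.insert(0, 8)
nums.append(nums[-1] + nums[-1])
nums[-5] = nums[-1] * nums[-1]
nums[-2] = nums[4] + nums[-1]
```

append 0 → [1, 5, 6, 8, 0]
nums[-1] = 0 → [1, 5, 6, 8, 0]
insert 8 at 0 → [8, 1, 5, 6, 8, 0]
append nums[-1]+nums[-1] = 0+0 = 0 → [8, 1, 5, 6, 8, 0, 0]
nums[-5] = nums[-1]*nums[-1] = 0*0 = 0 → [8, 1, 0, 6, 8, 0, 0]
nums[-2] = nums[4]+nums[-1] = 8+0 = 8 → [8, 1, 0, 6, 8, 8, 0]

[8, 1, 0, 6, 8, 8, 0]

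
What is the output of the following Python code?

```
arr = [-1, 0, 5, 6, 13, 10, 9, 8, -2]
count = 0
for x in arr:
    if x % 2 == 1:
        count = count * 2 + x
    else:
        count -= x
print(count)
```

-3

x=-1: odd, count = 0*2+(-1) = -1
x=0: not odd, count = (-1)-0 = -1
x=5: odd, count = (-1)*2+5 = 3
x=6: not odd, count = 3-6 = -3
x=13: odd, count = (-3)*2+13 = 7
x=10: not odd, count = 7-10 = -3
x=9: odd, count = (-3)*2+9 = 3
x=8: not odd, count = 3-8 = -5
x=-2: not odd, count = (-5)-(-2) = -3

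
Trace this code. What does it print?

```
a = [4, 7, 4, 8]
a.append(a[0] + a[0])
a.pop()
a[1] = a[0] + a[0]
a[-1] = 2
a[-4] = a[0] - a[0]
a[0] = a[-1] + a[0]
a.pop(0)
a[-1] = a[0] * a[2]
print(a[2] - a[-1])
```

append a[0]+a[0] = 4+4 = 8 → [4, 7, 4, 8, 8]
pop() removes 8 → [4, 7, 4, 8]
a[1] = a[0]+a[0] = 4+4 = 8 → [4, 8, 4, 8]
a[-1] = 2 → [4, 8, 4, 2]
a[-4] = a[0]-a[0] = 4-4 = 0 → [0, 8, 4, 2]
a[0] = a[-1]+a[0] = 2+0 = 2 → [2, 8, 4, 2]
pop(0) removes 2 → [8, 4, 2]
a[-1] = a[0]*a[2] = 8*2 = 16 → [8, 4, 16]
a[2]-a[-1] = 16-16 = 0

0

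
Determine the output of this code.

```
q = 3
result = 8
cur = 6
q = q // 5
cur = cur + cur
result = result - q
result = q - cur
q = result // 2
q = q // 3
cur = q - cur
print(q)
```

-2

q = 3//5 = 0
cur = 6+6 = 12
result = 8-0 = 8
result = 0-12 = -12
q = (-12)//2 = -6
q = (-6)//3 = -2
cur = (-2)-12 = -14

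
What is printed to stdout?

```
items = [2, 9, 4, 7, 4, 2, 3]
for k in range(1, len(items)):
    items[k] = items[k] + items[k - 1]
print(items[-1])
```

k=1: items[1] = 9+2 = 11 → [2, 11, 4, 7, 4, 2, 3]
k=2: items[2] = 4+11 = 15 → [2, 11, 15, 7, 4, 2, 3]
k=3: items[3] = 7+15 = 22 → [2, 11, 15, 22, 4, 2, 3]
k=4: items[4] = 4+22 = 26 → [2, 11, 15, 22, 26, 2, 3]
k=5: items[5] = 2+26 = 28 → [2, 11, 15, 22, 26, 28, 3]
k=6: items[6] = 3+28 = 31 → [2, 11, 15, 22, 26, 28, 31]

31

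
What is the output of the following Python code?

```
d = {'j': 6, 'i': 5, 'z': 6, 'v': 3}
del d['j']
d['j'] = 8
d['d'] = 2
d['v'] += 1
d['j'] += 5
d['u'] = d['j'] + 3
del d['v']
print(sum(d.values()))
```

del 'j' → {'i': 5, 'z': 6, 'v': 3}
d['j'] = 8 → {'i': 5, 'z': 6, 'v': 3, 'j': 8}
d['d'] = 2 → {'i': 5, 'z': 6, 'v': 3, 'j': 8, 'd': 2}
d['v'] = 3+1 = 4 → {'i': 5, 'z': 6, 'v': 4, 'j': 8, 'd': 2}
d['j'] = 8+5 = 13 → {'i': 5, 'z': 6, 'v': 4, 'j': 13, 'd': 2}
d['u'] = d['j']+3 = 16 → {'i': 5, 'z': 6, 'v': 4, 'j': 13, 'd': 2, 'u': 16}
del 'v' → {'i': 5, 'z': 6, 'j': 13, 'd': 2, 'u': 16}
sum of values = 42

42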